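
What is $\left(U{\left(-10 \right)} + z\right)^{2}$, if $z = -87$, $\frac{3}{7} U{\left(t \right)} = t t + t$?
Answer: $15129$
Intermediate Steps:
$U{\left(t \right)} = \frac{7 t}{3} + \frac{7 t^{2}}{3}$ ($U{\left(t \right)} = \frac{7 \left(t t + t\right)}{3} = \frac{7 \left(t^{2} + t\right)}{3} = \frac{7 \left(t + t^{2}\right)}{3} = \frac{7 t}{3} + \frac{7 t^{2}}{3}$)
$\left(U{\left(-10 \right)} + z\right)^{2} = \left(\frac{7}{3} \left(-10\right) \left(1 - 10\right) - 87\right)^{2} = \left(\frac{7}{3} \left(-10\right) \left(-9\right) - 87\right)^{2} = \left(210 - 87\right)^{2} = 123^{2} = 15129$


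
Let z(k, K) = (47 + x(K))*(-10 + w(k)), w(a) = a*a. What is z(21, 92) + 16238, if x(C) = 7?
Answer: 39512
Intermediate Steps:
w(a) = a²
z(k, K) = -540 + 54*k² (z(k, K) = (47 + 7)*(-10 + k²) = 54*(-10 + k²) = -540 + 54*k²)
z(21, 92) + 16238 = (-540 + 54*21²) + 16238 = (-540 + 54*441) + 16238 = (-540 + 23814) + 16238 = 23274 + 16238 = 39512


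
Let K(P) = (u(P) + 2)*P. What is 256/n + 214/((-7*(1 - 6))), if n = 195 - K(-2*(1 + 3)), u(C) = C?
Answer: 5774/735 ≈ 7.8558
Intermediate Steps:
K(P) = P*(2 + P) (K(P) = (P + 2)*P = (2 + P)*P = P*(2 + P))
n = 147 (n = 195 - (-2*(1 + 3))*(2 - 2*(1 + 3)) = 195 - (-2*4)*(2 - 2*4) = 195 - (-8)*(2 - 8) = 195 - (-8)*(-6) = 195 - 1*48 = 195 - 48 = 147)
256/n + 214/((-7*(1 - 6))) = 256/147 + 214/((-7*(1 - 6))) = 256*(1/147) + 214/((-7*(-5))) = 256/147 + 214/35 = 5774/735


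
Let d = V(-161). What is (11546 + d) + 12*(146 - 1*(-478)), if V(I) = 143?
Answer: 19177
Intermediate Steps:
d = 143
(11546 + d) + 12*(146 - 1*(-478)) = (11546 + 143) + 12*(146 - 1*(-478)) = 11689 + 12*(146 + 478) = 11689 + 12*624 = 11689 + 7488 = 19177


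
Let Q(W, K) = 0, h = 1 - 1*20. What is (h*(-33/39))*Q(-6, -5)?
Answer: 0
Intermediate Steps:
h = -19 (h = 1 - 20 = -19)
(h*(-33/39))*Q(-6, -5) = -(-627)/39*0 = -19*(-11/13)*0 = (209/13)*0 = 0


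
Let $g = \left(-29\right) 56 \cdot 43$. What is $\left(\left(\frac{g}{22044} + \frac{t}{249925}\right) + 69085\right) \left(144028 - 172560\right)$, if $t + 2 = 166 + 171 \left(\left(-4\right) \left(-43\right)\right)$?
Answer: $- \frac{2714794235187080452}{1377336675} \approx -1.971 \cdot 10^{9}$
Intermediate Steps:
$g = -69832$ ($g = \left(-1624\right) 43 = -69832$)
$t = 29576$ ($t = -2 + \left(166 + 171 \left(\left(-4\right) \left(-43\right)\right)\right) = -2 + \left(166 + 171 \cdot 172\right) = -2 + \left(166 + 29412\right) = -2 + 29578 = 29576$)
$\left(\left(\frac{g}{22044} + \frac{t}{249925}\right) + 69085\right) \left(144028 - 172560\right) = \left(\left(- \frac{69832}{22044} + \frac{29576}{249925}\right) + 69085\right) \left(144028 - 172560\right) = \left(\left(\left(-69832\right) \frac{1}{22044} + 29576 \cdot \frac{1}{249925}\right) + 69085\right) \left(-28532\right) = \left(\left(- \frac{17458}{5511} + \frac{29576}{249925}\right) + 69085\right) \left(-28532\right) = \left(- \frac{4200197314}{1377336675} + 69085\right) \left(-28532\right) = \frac{95149103995061}{1377336675} \left(-28532\right) = - \frac{2714794235187080452}{1377336675}$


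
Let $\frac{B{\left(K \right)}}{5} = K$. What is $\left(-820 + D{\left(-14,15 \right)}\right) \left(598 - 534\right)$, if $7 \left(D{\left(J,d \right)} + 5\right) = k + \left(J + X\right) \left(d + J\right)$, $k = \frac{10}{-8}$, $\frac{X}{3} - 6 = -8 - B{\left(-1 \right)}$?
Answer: $- \frac{370000}{7} \approx -52857.0$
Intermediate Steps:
$B{\left(K \right)} = 5 K$
$X = 9$ ($X = 18 + 3 \left(-8 - 5 \left(-1\right)\right) = 18 + 3 \left(-8 - -5\right) = 18 + 3 \left(-8 + 5\right) = 18 + 3 \left(-3\right) = 18 - 9 = 9$)
$k = - \frac{5}{4}$ ($k = 10 \left(- \frac{1}{8}\right) = - \frac{5}{4} \approx -1.25$)
$D{\left(J,d \right)} = - \frac{145}{28} + \frac{\left(9 + J\right) \left(J + d\right)}{7}$ ($D{\left(J,d \right)} = -5 + \frac{- \frac{5}{4} + \left(J + 9\right) \left(d + J\right)}{7} = -5 + \frac{- \frac{5}{4} + \left(9 + J\right) \left(J + d\right)}{7} = -5 + \left(- \frac{5}{28} + \frac{\left(9 + J\right) \left(J + d\right)}{7}\right) = - \frac{145}{28} + \frac{\left(9 + J\right) \left(J + d\right)}{7}$)
$\left(-820 + D{\left(-14,15 \right)}\right) \left(598 - 534\right) = \left(-820 + \left(- \frac{145}{28} + \frac{\left(-14\right)^{2}}{7} + \frac{9}{7} \left(-14\right) + \frac{9}{7} \cdot 15 + \frac{1}{7} \left(-14\right) 15\right)\right) \left(598 - 534\right) = \left(-820 - \frac{165}{28}\right) 64 = \left(- \frac{23125}{28}\right) 64 = - \frac{370000}{7}$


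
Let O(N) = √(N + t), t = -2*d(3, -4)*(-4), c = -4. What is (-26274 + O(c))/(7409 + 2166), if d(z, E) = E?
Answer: -26274/9575 + 6*I/9575 ≈ -2.744 + 0.00062663*I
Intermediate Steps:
t = -32 (t = -2*(-4)*(-4) = 8*(-4) = -32)
O(N) = √(-32 + N) (O(N) = √(N - 32) = √(-32 + N))
(-26274 + O(c))/(7409 + 2166) = (-26274 + √(-32 - 4))/(7409 + 2166) = (-26274 + √(-36))/9575 = (-26274 + 6*I)*(1/9575) = -26274/9575 + 6*I/9575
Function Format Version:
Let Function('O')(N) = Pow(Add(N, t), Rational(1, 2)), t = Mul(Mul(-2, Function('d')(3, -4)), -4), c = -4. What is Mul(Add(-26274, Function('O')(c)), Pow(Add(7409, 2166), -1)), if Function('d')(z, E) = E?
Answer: Add(Rational(-26274, 9575), Mul(Rational(6, 9575), I)) ≈ Add(-2.7440, Mul(0.00062663, I))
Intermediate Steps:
t = -32 (t = Mul(Mul(-2, -4), -4) = Mul(8, -4) = -32)
Function('O')(N) = Pow(Add(-32, N), Rational(1, 2)) (Function('O')(N) = Pow(Add(N, -32), Rational(1, 2)) = Pow(Add(-32, N), Rational(1, 2)))
Mul(Add(-26274, Function('O')(c)), Pow(Add(7409, 2166), -1)) = Mul(Add(-26274, Pow(Add(-32, -4), Rational(1, 2))), Pow(Add(7409, 2166), -1)) = Mul(Add(-26274, Pow(-36, Rational(1, 2))), Pow(9575, -1)) = Mul(Add(-26274, Mul(6, I)), Rational(1, 9575)) = Add(Rational(-26274, 9575), Mul(Rational(6, 9575), I))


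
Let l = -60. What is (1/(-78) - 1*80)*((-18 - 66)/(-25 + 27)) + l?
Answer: 42907/13 ≈ 3300.5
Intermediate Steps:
(1/(-78) - 1*80)*((-18 - 66)/(-25 + 27)) + l = (1/(-78) - 1*80)*((-18 - 66)/(-25 + 27)) - 60 = (-1/78 - 80)*(-84/2) - 60 = -(-87374)/(13*2) - 60 = -6241/78*(-42) - 60 = 43687/13 - 60 = 42907/13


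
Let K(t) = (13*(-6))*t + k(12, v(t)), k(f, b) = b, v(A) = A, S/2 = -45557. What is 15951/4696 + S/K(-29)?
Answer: -392252761/10486168 ≈ -37.407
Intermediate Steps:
S = -91114 (S = 2*(-45557) = -91114)
K(t) = -77*t (K(t) = (13*(-6))*t + t = -78*t + t = -77*t)
15951/4696 + S/K(-29) = 15951/4696 - 91114/((-77*(-29))) = 15951*(1/4696) - 91114/2233 = 15951/4696 - 91114*1/2233 = 15951/4696 - 91114/2233 = -392252761/10486168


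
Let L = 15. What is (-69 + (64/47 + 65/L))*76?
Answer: -678376/141 ≈ -4811.2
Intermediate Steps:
(-69 + (64/47 + 65/L))*76 = (-69 + (64/47 + 65/15))*76 = (-69 + (64*(1/47) + 65*(1/15)))*76 = (-69 + (64/47 + 13/3))*76 = (-69 + 803/141)*76 = -8926/141*76 = -678376/141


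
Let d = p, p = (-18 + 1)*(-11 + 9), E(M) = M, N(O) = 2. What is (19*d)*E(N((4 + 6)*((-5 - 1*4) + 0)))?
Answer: 1292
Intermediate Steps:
p = 34 (p = -17*(-2) = 34)
d = 34
(19*d)*E(N((4 + 6)*((-5 - 1*4) + 0))) = (19*34)*2 = 646*2 = 1292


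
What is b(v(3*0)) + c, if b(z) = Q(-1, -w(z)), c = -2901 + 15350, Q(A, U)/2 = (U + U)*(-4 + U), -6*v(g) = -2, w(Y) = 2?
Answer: 12497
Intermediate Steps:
v(g) = ⅓ (v(g) = -⅙*(-2) = ⅓)
Q(A, U) = 4*U*(-4 + U) (Q(A, U) = 2*((U + U)*(-4 + U)) = 2*((2*U)*(-4 + U)) = 2*(2*U*(-4 + U)) = 4*U*(-4 + U))
c = 12449
b(z) = 48 (b(z) = 4*(-1*2)*(-4 - 1*2) = 4*(-2)*(-4 - 2) = 4*(-2)*(-6) = 48)
b(v(3*0)) + c = 48 + 12449 = 12497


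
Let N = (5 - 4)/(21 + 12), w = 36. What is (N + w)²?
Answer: 1413721/1089 ≈ 1298.2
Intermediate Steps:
N = 1/33 ≈ 0.030303
(N + w)² = (1/33 + 36)² = (1189/33)² = 1413721/1089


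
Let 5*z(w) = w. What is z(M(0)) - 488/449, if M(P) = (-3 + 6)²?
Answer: 1601/2245 ≈ 0.71314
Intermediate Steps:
M(P) = 9 (M(P) = 3² = 9)
z(w) = w/5
z(M(0)) - 488/449 = (⅕)*9 - 488/449 = 9/5 + (1/449)*(-488) = 9/5 - 488/449 = 1601/2245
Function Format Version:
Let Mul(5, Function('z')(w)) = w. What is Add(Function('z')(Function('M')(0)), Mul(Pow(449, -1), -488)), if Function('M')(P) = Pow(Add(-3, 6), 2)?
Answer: Rational(1601, 2245) ≈ 0.71314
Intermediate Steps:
Function('M')(P) = 9 (Function('M')(P) = Pow(3, 2) = 9)
Function('z')(w) = Mul(Rational(1, 5), w)
Add(Function('z')(Function('M')(0)), Mul(Pow(449, -1), -488)) = Add(Mul(Rational(1, 5), 9), Mul(Pow(449, -1), -488)) = Add(Rational(9, 5), Mul(Rational(1, 449), -488)) = Add(Rational(9, 5), Rational(-488, 449)) = Rational(1601, 2245)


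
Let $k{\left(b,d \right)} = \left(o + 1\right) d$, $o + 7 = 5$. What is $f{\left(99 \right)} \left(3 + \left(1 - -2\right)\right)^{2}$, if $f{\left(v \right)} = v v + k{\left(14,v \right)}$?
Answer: $349272$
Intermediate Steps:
$o = -2$ ($o = -7 + 5 = -2$)
$k{\left(b,d \right)} = - d$ ($k{\left(b,d \right)} = \left(-2 + 1\right) d = - d$)
$f{\left(v \right)} = v^{2} - v$ ($f{\left(v \right)} = v v - v = v^{2} - v$)
$f{\left(99 \right)} \left(3 + \left(1 - -2\right)\right)^{2} = 99 \left(-1 + 99\right) \left(3 + \left(1 - -2\right)\right)^{2} = 99 \cdot 98 \left(3 + \left(1 + 2\right)\right)^{2} = 9702 \left(3 + 3\right)^{2} = 9702 \cdot 6^{2} = 9702 \cdot 36 = 349272$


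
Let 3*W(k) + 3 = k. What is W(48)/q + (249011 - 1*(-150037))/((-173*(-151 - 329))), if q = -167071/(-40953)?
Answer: 4903350217/578065660 ≈ 8.4823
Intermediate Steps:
q = 167071/40953 (q = -167071*(-1/40953) = 167071/40953 ≈ 4.0796)
W(k) = -1 + k/3
W(48)/q + (249011 - 1*(-150037))/((-173*(-151 - 329))) = (-1 + (⅓)*48)/(167071/40953) + (249011 - 1*(-150037))/((-173*(-151 - 329))) = (-1 + 16)*(40953/167071) + (249011 + 150037)/((-173*(-480))) = 15*(40953/167071) + 399048/83040 = 614295/167071 + 399048*(1/83040) = 614295/167071 + 16627/3460 = 4903350217/578065660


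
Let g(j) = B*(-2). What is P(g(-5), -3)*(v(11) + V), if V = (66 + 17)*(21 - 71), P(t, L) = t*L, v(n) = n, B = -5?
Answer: 124170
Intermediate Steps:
g(j) = 10 (g(j) = -5*(-2) = 10)
P(t, L) = L*t
V = -4150 (V = 83*(-50) = -4150)
P(g(-5), -3)*(v(11) + V) = (-3*10)*(11 - 4150) = -30*(-4139) = 124170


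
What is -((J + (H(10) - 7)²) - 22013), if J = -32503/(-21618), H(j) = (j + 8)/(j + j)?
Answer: 23752006261/1080900 ≈ 21974.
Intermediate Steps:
H(j) = (8 + j)/(2*j) (H(j) = (8 + j)/((2*j)) = (8 + j)*(1/(2*j)) = (8 + j)/(2*j))
J = 32503/21618 (J = -32503*(-1/21618) = 32503/21618 ≈ 1.5035)
-((J + (H(10) - 7)²) - 22013) = -((32503/21618 + ((½)*(8 + 10)/10 - 7)²) - 22013) = -((32503/21618 + ((½)*(⅒)*18 - 7)²) - 22013) = -((32503/21618 + (9/10 - 7)²) - 22013) = -((32503/21618 + (-61/10)²) - 22013) = -((32503/21618 + 3721/100) - 22013) = -(41845439/1080900 - 22013) = -1*(-23752006261/1080900) = 23752006261/1080900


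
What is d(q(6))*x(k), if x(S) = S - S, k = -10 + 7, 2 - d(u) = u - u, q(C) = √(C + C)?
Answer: 0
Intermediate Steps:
q(C) = √2*√C (q(C) = √(2*C) = √2*√C)
d(u) = 2 (d(u) = 2 - (u - u) = 2 - 1*0 = 2 + 0 = 2)
k = -3
x(S) = 0
d(q(6))*x(k) = 2*0 = 0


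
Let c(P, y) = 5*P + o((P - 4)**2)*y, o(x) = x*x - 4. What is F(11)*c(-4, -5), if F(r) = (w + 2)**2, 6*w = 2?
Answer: -1003520/9 ≈ -1.1150e+5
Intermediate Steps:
w = 1/3 (w = (1/6)*2 = 1/3 ≈ 0.33333)
F(r) = 49/9 (F(r) = (1/3 + 2)**2 = (7/3)**2 = 49/9)
o(x) = -4 + x**2 (o(x) = x**2 - 4 = -4 + x**2)
c(P, y) = 5*P + y*(-4 + (-4 + P)**4) (c(P, y) = 5*P + (-4 + ((P - 4)**2)**2)*y = 5*P + (-4 + ((-4 + P)**2)**2)*y = 5*P + (-4 + (-4 + P)**4)*y = 5*P + y*(-4 + (-4 + P)**4))
F(11)*c(-4, -5) = 49*(5*(-4) - 5*(-4 + (-4 - 4)**4))/9 = 49*(-20 - 5*(-4 + (-8)**4))/9 = 49*(-20 - 5*(-4 + 4096))/9 = 49*(-20 - 5*4092)/9 = 49*(-20 - 20460)/9 = (49/9)*(-20480) = -1003520/9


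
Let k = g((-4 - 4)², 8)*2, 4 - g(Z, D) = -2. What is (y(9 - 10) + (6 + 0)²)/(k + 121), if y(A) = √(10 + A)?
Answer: 39/133 ≈ 0.29323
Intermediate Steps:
g(Z, D) = 6 (g(Z, D) = 4 - 1*(-2) = 4 + 2 = 6)
k = 12 (k = 6*2 = 12)
(y(9 - 10) + (6 + 0)²)/(k + 121) = (√(10 + (9 - 10)) + (6 + 0)²)/(12 + 121) = (√(10 - 1) + 6²)/133 = (√9 + 36)*(1/133) = (3 + 36)*(1/133) = 39*(1/133) = 39/133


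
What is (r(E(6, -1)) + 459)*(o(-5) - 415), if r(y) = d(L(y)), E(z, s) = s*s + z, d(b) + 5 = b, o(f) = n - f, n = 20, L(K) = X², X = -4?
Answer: -183300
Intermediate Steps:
L(K) = 16 (L(K) = (-4)² = 16)
o(f) = 20 - f
d(b) = -5 + b
E(z, s) = z + s² (E(z, s) = s² + z = z + s²)
r(y) = 11 (r(y) = -5 + 16 = 11)
(r(E(6, -1)) + 459)*(o(-5) - 415) = (11 + 459)*((20 - 1*(-5)) - 415) = 470*((20 + 5) - 415) = 470*(25 - 415) = 470*(-390) = -183300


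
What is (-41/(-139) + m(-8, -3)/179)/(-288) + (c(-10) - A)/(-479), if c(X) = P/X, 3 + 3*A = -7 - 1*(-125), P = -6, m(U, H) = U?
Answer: 1337020351/17161918560 ≈ 0.077906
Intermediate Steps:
A = 115/3 (A = -1 + (-7 - 1*(-125))/3 = -1 + (-7 + 125)/3 = -1 + (⅓)*118 = -1 + 118/3 = 115/3 ≈ 38.333)
c(X) = -6/X
(-41/(-139) + m(-8, -3)/179)/(-288) + (c(-10) - A)/(-479) = (-41/(-139) - 8/179)/(-288) + (-6/(-10) - 1*115/3)/(-479) = (-41*(-1/139) - 8*1/179)*(-1/288) + (-6*(-⅒) - 115/3)*(-1/479) = (41/139 - 8/179)*(-1/288) + (⅗ - 115/3)*(-1/479) = (6227/24881)*(-1/288) - 566/15*(-1/479) = -6227/7165728 + 566/7185 = 1337020351/17161918560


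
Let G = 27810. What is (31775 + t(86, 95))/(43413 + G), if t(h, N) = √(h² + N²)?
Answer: 31775/71223 + √16421/71223 ≈ 0.44793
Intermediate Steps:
t(h, N) = √(N² + h²)
(31775 + t(86, 95))/(43413 + G) = (31775 + √(95² + 86²))/(43413 + 27810) = (31775 + √(9025 + 7396))/71223 = (31775 + √16421)*(1/71223) = 31775/71223 + √16421/71223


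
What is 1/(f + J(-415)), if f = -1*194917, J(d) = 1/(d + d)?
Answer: -830/161781111 ≈ -5.1304e-6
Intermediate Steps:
J(d) = 1/(2*d)
f = -194917
1/(f + J(-415)) = 1/(-194917 + (1/2)/(-415)) = 1/(-194917 + (1/2)*(-1/415)) = 1/(-194917 - 1/830) = 1/(-161781111/830) = -830/161781111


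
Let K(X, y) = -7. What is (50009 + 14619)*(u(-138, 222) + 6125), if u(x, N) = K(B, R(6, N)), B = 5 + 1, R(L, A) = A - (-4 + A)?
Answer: 395394104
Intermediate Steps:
R(L, A) = 4 (R(L, A) = A + (4 - A) = 4)
B = 6
u(x, N) = -7
(50009 + 14619)*(u(-138, 222) + 6125) = (50009 + 14619)*(-7 + 6125) = 64628*6118 = 395394104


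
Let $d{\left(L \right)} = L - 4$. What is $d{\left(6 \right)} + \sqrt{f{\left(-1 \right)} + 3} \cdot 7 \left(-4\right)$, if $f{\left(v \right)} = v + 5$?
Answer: $2 - 28 \sqrt{7} \approx -72.081$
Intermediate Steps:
$f{\left(v \right)} = 5 + v$
$d{\left(L \right)} = -4 + L$
$d{\left(6 \right)} + \sqrt{f{\left(-1 \right)} + 3} \cdot 7 \left(-4\right) = \left(-4 + 6\right) + \sqrt{\left(5 - 1\right) + 3} \cdot 7 \left(-4\right) = 2 + \sqrt{4 + 3} \left(-28\right) = 2 + \sqrt{7} \left(-28\right) = 2 - 28 \sqrt{7}$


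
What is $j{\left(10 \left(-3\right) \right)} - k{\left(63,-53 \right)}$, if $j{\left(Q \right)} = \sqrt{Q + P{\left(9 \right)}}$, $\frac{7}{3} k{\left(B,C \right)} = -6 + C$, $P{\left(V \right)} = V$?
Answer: $\frac{177}{7} + i \sqrt{21} \approx 25.286 + 4.5826 i$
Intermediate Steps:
$k{\left(B,C \right)} = - \frac{18}{7} + \frac{3 C}{7}$ ($k{\left(B,C \right)} = \frac{3 \left(-6 + C\right)}{7} = - \frac{18}{7} + \frac{3 C}{7}$)
$j{\left(Q \right)} = \sqrt{9 + Q}$ ($j{\left(Q \right)} = \sqrt{Q + 9} = \sqrt{9 + Q}$)
$j{\left(10 \left(-3\right) \right)} - k{\left(63,-53 \right)} = \sqrt{9 + 10 \left(-3\right)} - \left(- \frac{18}{7} + \frac{3}{7} \left(-53\right)\right) = \sqrt{9 - 30} - \left(- \frac{18}{7} - \frac{159}{7}\right) = \sqrt{-21} - - \frac{177}{7} = i \sqrt{21} + \frac{177}{7} = \frac{177}{7} + i \sqrt{21}$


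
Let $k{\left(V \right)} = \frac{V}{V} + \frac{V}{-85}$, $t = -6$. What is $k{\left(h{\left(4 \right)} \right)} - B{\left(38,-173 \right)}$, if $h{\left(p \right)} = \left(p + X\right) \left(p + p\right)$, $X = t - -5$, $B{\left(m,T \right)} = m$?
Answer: $- \frac{3169}{85} \approx -37.282$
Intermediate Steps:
$X = -1$ ($X = -6 - -5 = -6 + 5 = -1$)
$h{\left(p \right)} = 2 p \left(-1 + p\right)$ ($h{\left(p \right)} = \left(p - 1\right) \left(p + p\right) = \left(-1 + p\right) 2 p = 2 p \left(-1 + p\right)$)
$k{\left(V \right)} = 1 - \frac{V}{85}$ ($k{\left(V \right)} = 1 + V \left(- \frac{1}{85}\right) = 1 - \frac{V}{85}$)
$k{\left(h{\left(4 \right)} \right)} - B{\left(38,-173 \right)} = \left(1 - \frac{2 \cdot 4 \left(-1 + 4\right)}{85}\right) - 38 = \left(1 - \frac{2 \cdot 4 \cdot 3}{85}\right) - 38 = \left(1 - \frac{24}{85}\right) - 38 = \frac{61}{85} - 38 = - \frac{3169}{85}$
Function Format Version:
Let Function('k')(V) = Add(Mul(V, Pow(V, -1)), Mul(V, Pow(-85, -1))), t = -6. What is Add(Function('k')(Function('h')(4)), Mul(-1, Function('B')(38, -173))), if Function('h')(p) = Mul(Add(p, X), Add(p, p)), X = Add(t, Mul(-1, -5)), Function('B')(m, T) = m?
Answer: Rational(-3169, 85) ≈ -37.282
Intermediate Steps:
X = -1 (X = Add(-6, Mul(-1, -5)) = Add(-6, 5) = -1)
Function('h')(p) = Mul(2, p, Add(-1, p)) (Function('h')(p) = Mul(Add(p, -1), Add(p, p)) = Mul(Add(-1, p), Mul(2, p)) = Mul(2, p, Add(-1, p)))
Function('k')(V) = Add(1, Mul(Rational(-1, 85), V)) (Function('k')(V) = Add(1, Mul(V, Rational(-1, 85))) = Add(1, Mul(Rational(-1, 85), V)))
Add(Function('k')(Function('h')(4)), Mul(-1, Function('B')(38, -173))) = Add(Add(1, Mul(Rational(-1, 85), Mul(2, 4, Add(-1, 4)))), Mul(-1, 38)) = Add(Add(1, Mul(Rational(-1, 85), Mul(2, 4, 3))), -38) = Add(Add(1, Mul(Rational(-1, 85), 24)), -38) = Add(Add(1, Rational(-24, 85)), -38) = Add(Rational(61, 85), -38) = Rational(-3169, 85)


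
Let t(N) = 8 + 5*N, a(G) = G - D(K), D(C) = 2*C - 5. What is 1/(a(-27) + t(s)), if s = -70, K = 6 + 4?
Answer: -1/384 ≈ -0.0026042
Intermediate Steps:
K = 10
D(C) = -5 + 2*C
a(G) = -15 + G (a(G) = G - (-5 + 2*10) = G - (-5 + 20) = G - 1*15 = G - 15 = -15 + G)
1/(a(-27) + t(s)) = 1/((-15 - 27) + (8 + 5*(-70))) = 1/(-42 + (8 - 350)) = 1/(-42 - 342) = 1/(-384) = -1/384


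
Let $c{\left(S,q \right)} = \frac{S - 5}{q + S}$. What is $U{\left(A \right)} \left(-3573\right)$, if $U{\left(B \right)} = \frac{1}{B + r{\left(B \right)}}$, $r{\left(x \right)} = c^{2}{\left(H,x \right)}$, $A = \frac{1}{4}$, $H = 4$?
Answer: $- \frac{4130388}{353} \approx -11701.0$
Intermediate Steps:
$A = \frac{1}{4} \approx 0.25$
$c{\left(S,q \right)} = \frac{-5 + S}{S + q}$
$r{\left(x \right)} = \frac{1}{\left(4 + x\right)^{2}}$ ($r{\left(x \right)} = \left(\frac{-5 + 4}{4 + x}\right)^{2} = \left(\frac{1}{4 + x} \left(-1\right)\right)^{2} = \left(- \frac{1}{4 + x}\right)^{2} = \frac{1}{\left(4 + x\right)^{2}}$)
$U{\left(B \right)} = \frac{1}{B + \frac{1}{\left(4 + B\right)^{2}}}$
$U{\left(A \right)} \left(-3573\right) = \frac{\left(4 + \frac{1}{4}\right)^{2}}{1 + \frac{\left(4 + \frac{1}{4}\right)^{2}}{4}} \left(-3573\right) = \frac{\left(\frac{17}{4}\right)^{2}}{1 + \frac{\left(\frac{17}{4}\right)^{2}}{4}} \left(-3573\right) = \frac{1}{1 + \frac{1}{4} \cdot \frac{289}{16}} \cdot \frac{289}{16} \left(-3573\right) = \frac{1}{1 + \frac{289}{64}} \cdot \frac{289}{16} \left(-3573\right) = \frac{1}{\frac{353}{64}} \cdot \frac{289}{16} \left(-3573\right) = \frac{64}{353} \cdot \frac{289}{16} \left(-3573\right) = \frac{1156}{353} \left(-3573\right) = - \frac{4130388}{353}$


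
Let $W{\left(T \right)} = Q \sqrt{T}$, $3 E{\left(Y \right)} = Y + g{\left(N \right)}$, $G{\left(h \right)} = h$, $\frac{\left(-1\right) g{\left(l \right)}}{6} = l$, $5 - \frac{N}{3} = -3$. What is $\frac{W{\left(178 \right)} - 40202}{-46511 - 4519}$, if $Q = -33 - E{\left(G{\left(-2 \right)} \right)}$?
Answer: $\frac{20101}{25515} - \frac{47 \sqrt{178}}{153090} \approx 0.78372$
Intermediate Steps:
$N = 24$ ($N = 15 - -9 = 15 + 9 = 24$)
$g{\left(l \right)} = - 6 l$
$E{\left(Y \right)} = -48 + \frac{Y}{3}$ ($E{\left(Y \right)} = \frac{Y - 144}{3} = \frac{-144 + Y}{3} = -48 + \frac{Y}{3}$)
$Q = \frac{47}{3}$ ($Q = -33 - \left(-48 + \frac{1}{3} \left(-2\right)\right) = -33 - \left(-48 - \frac{2}{3}\right) = -33 - - \frac{146}{3} = -33 + \frac{146}{3} = \frac{47}{3} \approx 15.667$)
$W{\left(T \right)} = \frac{47 \sqrt{T}}{3}$
$\frac{W{\left(178 \right)} - 40202}{-46511 - 4519} = \frac{\frac{47 \sqrt{178}}{3} - 40202}{-46511 - 4519} = \frac{-40202 + \frac{47 \sqrt{178}}{3}}{-51030} = \left(-40202 + \frac{47 \sqrt{178}}{3}\right) \left(- \frac{1}{51030}\right) = \frac{20101}{25515} - \frac{47 \sqrt{178}}{153090}$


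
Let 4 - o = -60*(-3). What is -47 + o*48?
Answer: -8495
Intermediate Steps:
o = -176 (o = 4 - (-60)*(-3) = 4 - 1*180 = 4 - 180 = -176)
-47 + o*48 = -47 - 176*48 = -47 - 8448 = -8495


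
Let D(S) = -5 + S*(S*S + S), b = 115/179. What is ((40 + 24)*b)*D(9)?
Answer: 5924800/179 ≈ 33099.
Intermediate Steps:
b = 115/179 (b = 115*(1/179) = 115/179 ≈ 0.64246)
D(S) = -5 + S*(S + S**2) (D(S) = -5 + S*(S**2 + S) = -5 + S*(S + S**2))
((40 + 24)*b)*D(9) = ((40 + 24)*(115/179))*(-5 + 9**2 + 9**3) = (64*(115/179))*(-5 + 81 + 729) = (7360/179)*805 = 5924800/179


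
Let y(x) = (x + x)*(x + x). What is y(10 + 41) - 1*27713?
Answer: -17309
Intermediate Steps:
y(x) = 4*x² (y(x) = (2*x)*(2*x) = 4*x²)
y(10 + 41) - 1*27713 = 4*(10 + 41)² - 1*27713 = 4*51² - 27713 = 4*2601 - 27713 = 10404 - 27713 = -17309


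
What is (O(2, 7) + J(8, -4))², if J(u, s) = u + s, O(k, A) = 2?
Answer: 36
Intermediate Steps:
J(u, s) = s + u
(O(2, 7) + J(8, -4))² = (2 + (-4 + 8))² = (2 + 4)² = 6² = 36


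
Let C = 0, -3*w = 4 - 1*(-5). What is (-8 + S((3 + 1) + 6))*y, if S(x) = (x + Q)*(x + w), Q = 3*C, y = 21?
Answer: 1302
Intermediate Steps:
w = -3 (w = -(4 - 1*(-5))/3 = -(4 + 5)/3 = -⅓*9 = -3)
Q = 0 (Q = 3*0 = 0)
S(x) = x*(-3 + x) (S(x) = (x + 0)*(x - 3) = x*(-3 + x))
(-8 + S((3 + 1) + 6))*y = (-8 + ((3 + 1) + 6)*(-3 + ((3 + 1) + 6)))*21 = (-8 + (4 + 6)*(-3 + (4 + 6)))*21 = (-8 + 10*(-3 + 10))*21 = (-8 + 10*7)*21 = (-8 + 70)*21 = 62*21 = 1302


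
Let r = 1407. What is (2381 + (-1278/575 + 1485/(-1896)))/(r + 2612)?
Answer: 864163079/1460504600 ≈ 0.59169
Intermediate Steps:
(2381 + (-1278/575 + 1485/(-1896)))/(r + 2612) = (2381 + (-1278/575 + 1485/(-1896)))/(1407 + 2612) = (2381 + (-1278*1/575 + 1485*(-1/1896)))/4019 = (2381 + (-1278/575 - 495/632))*(1/4019) = (2381 - 1092321/363400)*(1/4019) = (864163079/363400)*(1/4019) = 864163079/1460504600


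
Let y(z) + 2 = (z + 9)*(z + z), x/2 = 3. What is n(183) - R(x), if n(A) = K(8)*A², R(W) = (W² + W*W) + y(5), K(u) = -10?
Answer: -335100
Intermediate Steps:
x = 6 (x = 2*3 = 6)
y(z) = -2 + 2*z*(9 + z) (y(z) = -2 + (z + 9)*(z + z) = -2 + (9 + z)*(2*z) = -2 + 2*z*(9 + z))
R(W) = 138 + 2*W² (R(W) = (W² + W*W) + (-2 + 2*5² + 18*5) = (W² + W²) + (-2 + 2*25 + 90) = 2*W² + (-2 + 50 + 90) = 2*W² + 138 = 138 + 2*W²)
n(A) = -10*A²
n(183) - R(x) = -10*183² - (138 + 2*6²) = -10*33489 - (138 + 2*36) = -334890 - (138 + 72) = -334890 - 1*210 = -334890 - 210 = -335100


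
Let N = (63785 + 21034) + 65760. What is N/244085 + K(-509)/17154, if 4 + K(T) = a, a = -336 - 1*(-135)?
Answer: 2532994741/4187034090 ≈ 0.60496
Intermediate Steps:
a = -201 (a = -336 + 135 = -201)
K(T) = -205 (K(T) = -4 - 201 = -205)
N = 150579 (N = 84819 + 65760 = 150579)
N/244085 + K(-509)/17154 = 150579/244085 - 205/17154 = 2532994741/4187034090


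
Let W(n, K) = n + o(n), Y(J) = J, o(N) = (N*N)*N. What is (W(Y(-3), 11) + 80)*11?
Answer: 550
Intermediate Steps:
o(N) = N**3 (o(N) = N**2*N = N**3)
W(n, K) = n + n**3
(W(Y(-3), 11) + 80)*11 = ((-3 + (-3)**3) + 80)*11 = ((-3 - 27) + 80)*11 = (-30 + 80)*11 = 50*11 = 550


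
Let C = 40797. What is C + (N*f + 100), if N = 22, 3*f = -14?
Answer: 122383/3 ≈ 40794.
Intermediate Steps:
f = -14/3 (f = (⅓)*(-14) = -14/3 ≈ -4.6667)
C + (N*f + 100) = 40797 + (22*(-14/3) + 100) = 40797 + (-308/3 + 100) = 40797 - 8/3 = 122383/3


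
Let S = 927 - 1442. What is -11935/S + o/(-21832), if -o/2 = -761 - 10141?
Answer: 12466793/562174 ≈ 22.176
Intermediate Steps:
o = 21804 (o = -2*(-761 - 10141) = -2*(-10902) = 21804)
S = -515
-11935/S + o/(-21832) = -11935/(-515) + 21804/(-21832) = -11935*(-1/515) + 21804*(-1/21832) = 2387/103 - 5451/5458 = 12466793/562174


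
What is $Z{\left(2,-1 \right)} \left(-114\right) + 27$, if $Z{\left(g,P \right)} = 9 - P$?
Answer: $-1113$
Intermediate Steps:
$Z{\left(2,-1 \right)} \left(-114\right) + 27 = \left(9 - -1\right) \left(-114\right) + 27 = \left(9 + 1\right) \left(-114\right) + 27 = 10 \left(-114\right) + 27 = -1140 + 27 = -1113$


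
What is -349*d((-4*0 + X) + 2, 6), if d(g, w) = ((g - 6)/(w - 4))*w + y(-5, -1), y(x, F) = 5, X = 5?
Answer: -2792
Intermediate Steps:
d(g, w) = 5 + w*(-6 + g)/(-4 + w) (d(g, w) = ((g - 6)/(w - 4))*w + 5 = ((-6 + g)/(-4 + w))*w + 5 = w*(-6 + g)/(-4 + w) + 5 = 5 + w*(-6 + g)/(-4 + w))
-349*d((-4*0 + X) + 2, 6) = -349*(-20 - 1*6 + ((-4*0 + 5) + 2)*6)/(-4 + 6) = -349*(-20 - 6 + ((0 + 5) + 2)*6)/2 = -349*(-20 - 6 + (5 + 2)*6)/2 = -349*(-20 - 6 + 7*6)/2 = -349*(-20 - 6 + 42)/2 = -349*16/2 = -349*8 = -2792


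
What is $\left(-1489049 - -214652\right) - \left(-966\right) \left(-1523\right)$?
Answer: $-2745615$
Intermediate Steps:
$\left(-1489049 - -214652\right) - \left(-966\right) \left(-1523\right) = \left(-1489049 + 214652\right) - 1471218 = -1274397 - 1471218 = -2745615$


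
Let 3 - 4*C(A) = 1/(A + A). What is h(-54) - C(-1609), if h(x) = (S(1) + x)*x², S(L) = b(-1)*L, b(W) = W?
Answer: -2064421015/12872 ≈ -1.6038e+5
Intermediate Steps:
C(A) = ¾ - 1/(8*A) (C(A) = ¾ - 1/(4*(A + A)) = ¾ - 1/(2*A)/4 = ¾ - 1/(8*A))
S(L) = -L
h(x) = x²*(-1 + x) (h(x) = (-1*1 + x)*x² = (-1 + x)*x² = x²*(-1 + x))
h(-54) - C(-1609) = (-54)²*(-1 - 54) - (-1 + 6*(-1609))/(8*(-1609)) = 2916*(-55) - (-1)*(-1 - 9654)/(8*1609) = -160380 - (-1)*(-9655)/(8*1609) = -160380 - 1*9655/12872 = -160380 - 9655/12872 = -2064421015/12872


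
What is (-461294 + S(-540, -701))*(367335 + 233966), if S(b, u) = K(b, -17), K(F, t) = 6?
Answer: -277372935688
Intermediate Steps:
S(b, u) = 6
(-461294 + S(-540, -701))*(367335 + 233966) = (-461294 + 6)*(367335 + 233966) = -461288*601301 = -277372935688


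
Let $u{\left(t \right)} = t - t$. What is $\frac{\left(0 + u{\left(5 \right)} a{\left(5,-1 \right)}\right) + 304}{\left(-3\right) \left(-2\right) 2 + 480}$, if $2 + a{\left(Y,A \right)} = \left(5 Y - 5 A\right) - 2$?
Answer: $\frac{76}{123} \approx 0.61789$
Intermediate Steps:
$a{\left(Y,A \right)} = -4 - 5 A + 5 Y$ ($a{\left(Y,A \right)} = -2 - \left(2 - 5 Y + 5 A\right) = -4 - 5 A + 5 Y$)
$u{\left(t \right)} = 0$
$\frac{\left(0 + u{\left(5 \right)} a{\left(5,-1 \right)}\right) + 304}{\left(-3\right) \left(-2\right) 2 + 480} = \frac{\left(0 + 0 \left(-4 - -5 + 5 \cdot 5\right)\right) + 304}{\left(-3\right) \left(-2\right) 2 + 480} = \frac{\left(0 + 0 \left(-4 + 5 + 25\right)\right) + 304}{6 \cdot 2 + 480} = \frac{\left(0 + 0 \cdot 26\right) + 304}{12 + 480} = \frac{\left(0 + 0\right) + 304}{492} = \left(0 + 304\right) \frac{1}{492} = 304 \cdot \frac{1}{492} = \frac{76}{123}$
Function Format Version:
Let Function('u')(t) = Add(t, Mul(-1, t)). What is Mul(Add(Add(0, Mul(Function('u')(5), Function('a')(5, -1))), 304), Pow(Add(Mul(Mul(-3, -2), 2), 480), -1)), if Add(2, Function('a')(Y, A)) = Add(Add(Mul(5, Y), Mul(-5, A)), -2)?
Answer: Rational(76, 123) ≈ 0.61789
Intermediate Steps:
Function('a')(Y, A) = Add(-4, Mul(-5, A), Mul(5, Y)) (Function('a')(Y, A) = Add(-2, Add(Add(Mul(5, Y), Mul(-5, A)), -2)) = Add(-2, Add(Add(Mul(-5, A), Mul(5, Y)), -2)) = Add(-2, Add(-2, Mul(-5, A), Mul(5, Y))) = Add(-4, Mul(-5, A), Mul(5, Y)))
Function('u')(t) = 0
Mul(Add(Add(0, Mul(Function('u')(5), Function('a')(5, -1))), 304), Pow(Add(Mul(Mul(-3, -2), 2), 480), -1)) = Mul(Add(Add(0, Mul(0, Add(-4, Mul(-5, -1), Mul(5, 5)))), 304), Pow(Add(Mul(Mul(-3, -2), 2), 480), -1)) = Mul(Add(Add(0, Mul(0, Add(-4, 5, 25))), 304), Pow(Add(Mul(6, 2), 480), -1)) = Mul(Add(Add(0, Mul(0, 26)), 304), Pow(Add(12, 480), -1)) = Mul(Add(Add(0, 0), 304), Pow(492, -1)) = Mul(Add(0, 304), Rational(1, 492)) = Mul(304, Rational(1, 492)) = Rational(76, 123)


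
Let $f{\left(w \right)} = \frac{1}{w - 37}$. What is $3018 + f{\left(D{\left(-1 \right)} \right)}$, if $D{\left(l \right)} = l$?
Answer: $\frac{114683}{38} \approx 3018.0$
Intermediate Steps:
$f{\left(w \right)} = \frac{1}{-37 + w}$
$3018 + f{\left(D{\left(-1 \right)} \right)} = 3018 + \frac{1}{-37 - 1} = 3018 + \frac{1}{-38} = 3018 - \frac{1}{38} = \frac{114683}{38}$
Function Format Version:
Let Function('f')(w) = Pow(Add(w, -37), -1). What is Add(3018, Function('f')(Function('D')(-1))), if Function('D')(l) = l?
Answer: Rational(114683, 38) ≈ 3018.0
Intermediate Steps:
Function('f')(w) = Pow(Add(-37, w), -1)
Add(3018, Function('f')(Function('D')(-1))) = Add(3018, Pow(Add(-37, -1), -1)) = Add(3018, Pow(-38, -1)) = Add(3018, Rational(-1, 38)) = Rational(114683, 38)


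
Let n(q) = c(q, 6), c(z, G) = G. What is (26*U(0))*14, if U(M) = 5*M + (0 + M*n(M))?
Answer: 0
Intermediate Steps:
n(q) = 6
U(M) = 11*M (U(M) = 5*M + (0 + M*6) = 5*M + (0 + 6*M) = 5*M + 6*M = 11*M)
(26*U(0))*14 = (26*(11*0))*14 = (26*0)*14 = 0*14 = 0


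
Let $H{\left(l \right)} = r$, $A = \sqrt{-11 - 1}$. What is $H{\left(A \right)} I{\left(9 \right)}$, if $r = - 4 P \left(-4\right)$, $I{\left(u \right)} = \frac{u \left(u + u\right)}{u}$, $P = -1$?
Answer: $-288$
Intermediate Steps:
$I{\left(u \right)} = 2 u$ ($I{\left(u \right)} = \frac{u 2 u}{u} = \frac{2 u^{2}}{u} = 2 u$)
$A = 2 i \sqrt{3}$ ($A = \sqrt{-12} = 2 i \sqrt{3} \approx 3.4641 i$)
$r = -16$ ($r = \left(-4\right) \left(-1\right) \left(-4\right) = 4 \left(-4\right) = -16$)
$H{\left(l \right)} = -16$
$H{\left(A \right)} I{\left(9 \right)} = - 16 \cdot 2 \cdot 9 = \left(-16\right) 18 = -288$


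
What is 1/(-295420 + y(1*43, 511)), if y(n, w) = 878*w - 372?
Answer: 1/152866 ≈ 6.5417e-6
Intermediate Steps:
y(n, w) = -372 + 878*w
1/(-295420 + y(1*43, 511)) = 1/(-295420 + (-372 + 878*511)) = 1/(-295420 + (-372 + 448658)) = 1/(-295420 + 448286) = 1/152866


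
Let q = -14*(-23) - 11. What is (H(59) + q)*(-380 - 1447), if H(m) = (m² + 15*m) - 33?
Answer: -8484588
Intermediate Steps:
H(m) = -33 + m² + 15*m
q = 311 (q = 322 - 11 = 311)
(H(59) + q)*(-380 - 1447) = ((-33 + 59² + 15*59) + 311)*(-380 - 1447) = ((-33 + 3481 + 885) + 311)*(-1827) = (4333 + 311)*(-1827) = 4644*(-1827) = -8484588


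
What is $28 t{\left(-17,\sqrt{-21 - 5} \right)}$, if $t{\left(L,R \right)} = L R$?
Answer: $- 476 i \sqrt{26} \approx - 2427.1 i$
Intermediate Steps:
$28 t{\left(-17,\sqrt{-21 - 5} \right)} = 28 \left(- 17 \sqrt{-21 - 5}\right) = 28 \left(- 17 \sqrt{-26}\right) = 28 \left(- 17 i \sqrt{26}\right) = - 476 i \sqrt{26}$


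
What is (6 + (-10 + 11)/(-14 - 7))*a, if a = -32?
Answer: -4000/21 ≈ -190.48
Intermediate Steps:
(6 + (-10 + 11)/(-14 - 7))*a = (6 + (-10 + 11)/(-14 - 7))*(-32) = (6 + 1/(-21))*(-32) = (6 + 1*(-1/21))*(-32) = (6 - 1/21)*(-32) = (125/21)*(-32) = -4000/21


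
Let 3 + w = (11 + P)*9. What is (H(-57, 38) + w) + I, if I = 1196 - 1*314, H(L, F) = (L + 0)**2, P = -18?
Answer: 4065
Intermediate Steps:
H(L, F) = L**2
I = 882 (I = 1196 - 314 = 882)
w = -66 (w = -3 + (11 - 18)*9 = -3 - 7*9 = -3 - 63 = -66)
(H(-57, 38) + w) + I = ((-57)**2 - 66) + 882 = (3249 - 66) + 882 = 3183 + 882 = 4065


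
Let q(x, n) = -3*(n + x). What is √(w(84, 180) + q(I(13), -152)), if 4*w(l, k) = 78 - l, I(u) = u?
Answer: √1662/2 ≈ 20.384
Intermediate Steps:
q(x, n) = -3*n - 3*x
w(l, k) = 39/2 - l/4 (w(l, k) = (78 - l)/4 = 39/2 - l/4)
√(w(84, 180) + q(I(13), -152)) = √((39/2 - ¼*84) + (-3*(-152) - 3*13)) = √((39/2 - 21) + (456 - 39)) = √(-3/2 + 417) = √(831/2) = √1662/2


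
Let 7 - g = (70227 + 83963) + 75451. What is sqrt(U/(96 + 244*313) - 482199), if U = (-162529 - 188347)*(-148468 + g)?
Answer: 3*sqrt(50869340908715)/19117 ≈ 1119.3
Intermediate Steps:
g = -229634 (g = 7 - ((70227 + 83963) + 75451) = 7 - (154190 + 75451) = 7 - 1*229641 = 7 - 229641 = -229634)
U = 132666917352 (U = (-162529 - 188347)*(-148468 - 229634) = -350876*(-378102) = 132666917352)
sqrt(U/(96 + 244*313) - 482199) = sqrt(132666917352/(96 + 244*313) - 482199) = sqrt(132666917352/(96 + 76372) - 482199) = sqrt(132666917352/76468 - 482199) = sqrt(132666917352*(1/76468) - 482199) = sqrt(33166729338/19117 - 482199) = sqrt(23948531055/19117) = 3*sqrt(50869340908715)/19117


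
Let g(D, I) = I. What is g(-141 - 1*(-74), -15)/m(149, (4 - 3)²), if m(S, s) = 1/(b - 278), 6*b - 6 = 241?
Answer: 7105/2 ≈ 3552.5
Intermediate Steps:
b = 247/6 (b = 1 + (⅙)*241 = 1 + 241/6 = 247/6 ≈ 41.167)
m(S, s) = -6/1421 (m(S, s) = 1/(247/6 - 278) = 1/(-1421/6) = -6/1421)
g(-141 - 1*(-74), -15)/m(149, (4 - 3)²) = -15/(-6/1421) = -15*(-1421/6) = 7105/2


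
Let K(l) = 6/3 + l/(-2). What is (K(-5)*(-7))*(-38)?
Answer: 1197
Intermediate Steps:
K(l) = 2 - l/2 (K(l) = 6*(⅓) + l*(-½) = 2 - l/2)
(K(-5)*(-7))*(-38) = ((2 - ½*(-5))*(-7))*(-38) = ((2 + 5/2)*(-7))*(-38) = ((9/2)*(-7))*(-38) = -63/2*(-38) = 1197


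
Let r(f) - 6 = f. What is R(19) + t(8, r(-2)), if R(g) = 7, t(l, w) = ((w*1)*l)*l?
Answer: 263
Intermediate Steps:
r(f) = 6 + f
t(l, w) = w*l² (t(l, w) = (w*l)*l = (l*w)*l = w*l²)
R(19) + t(8, r(-2)) = 7 + (6 - 2)*8² = 7 + 4*64 = 7 + 256 = 263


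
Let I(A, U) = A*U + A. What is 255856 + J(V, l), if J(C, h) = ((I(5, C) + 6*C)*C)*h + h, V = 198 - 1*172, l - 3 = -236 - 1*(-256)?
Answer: 429897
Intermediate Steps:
l = 23 (l = 3 + (-236 - 1*(-256)) = 3 + (-236 + 256) = 3 + 20 = 23)
I(A, U) = A + A*U
V = 26 (V = 198 - 172 = 26)
J(C, h) = h + C*h*(5 + 11*C) (J(C, h) = ((5*(1 + C) + 6*C)*C)*h + h = (((5 + 5*C) + 6*C)*C)*h + h = ((5 + 11*C)*C)*h + h = (C*(5 + 11*C))*h + h = C*h*(5 + 11*C) + h = h + C*h*(5 + 11*C))
255856 + J(V, l) = 255856 + 23*(1 + 5*26 + 11*26**2) = 255856 + 23*(1 + 130 + 11*676) = 255856 + 23*(1 + 130 + 7436) = 255856 + 23*7567 = 255856 + 174041 = 429897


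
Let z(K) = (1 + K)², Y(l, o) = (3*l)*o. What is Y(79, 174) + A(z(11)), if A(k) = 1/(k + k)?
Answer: 11876545/288 ≈ 41238.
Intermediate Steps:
Y(l, o) = 3*l*o
A(k) = 1/(2*k)
Y(79, 174) + A(z(11)) = 3*79*174 + 1/(2*((1 + 11)²)) = 41238 + 1/(2*(12²)) = 41238 + (½)/144 = 41238 + (½)*(1/144) = 41238 + 1/288 = 11876545/288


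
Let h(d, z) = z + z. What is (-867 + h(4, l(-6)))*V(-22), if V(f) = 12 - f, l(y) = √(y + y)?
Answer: -29478 + 136*I*√3 ≈ -29478.0 + 235.56*I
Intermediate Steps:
l(y) = √2*√y (l(y) = √(2*y) = √2*√y)
h(d, z) = 2*z
(-867 + h(4, l(-6)))*V(-22) = (-867 + 2*(√2*√(-6)))*(12 - 1*(-22)) = (-867 + 2*(√2*(I*√6)))*(12 + 22) = (-867 + 2*(2*I*√3))*34 = (-867 + 4*I*√3)*34 = -29478 + 136*I*√3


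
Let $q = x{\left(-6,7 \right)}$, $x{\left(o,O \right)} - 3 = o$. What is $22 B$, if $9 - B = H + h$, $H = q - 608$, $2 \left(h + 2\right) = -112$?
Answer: $14916$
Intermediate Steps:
$h = -58$ ($h = -2 + \frac{1}{2} \left(-112\right) = -2 - 56 = -58$)
$x{\left(o,O \right)} = 3 + o$
$q = -3$ ($q = 3 - 6 = -3$)
$H = -611$ ($H = -3 - 608 = -611$)
$B = 678$ ($B = 9 - \left(-611 - 58\right) = 9 - -669 = 9 + 669 = 678$)
$22 B = 22 \cdot 678 = 14916$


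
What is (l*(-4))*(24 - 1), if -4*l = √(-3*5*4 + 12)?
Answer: 92*I*√3 ≈ 159.35*I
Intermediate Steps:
l = -I*√3 (l = -√(-3*5*4 + 12)/4 = -√(-15*4 + 12)/4 = -√(-60 + 12)/4 = -I*√3 ≈ -1.732*I)
(l*(-4))*(24 - 1) = (-I*√3*(-4))*(24 - 1) = (4*I*√3)*23 = 92*I*√3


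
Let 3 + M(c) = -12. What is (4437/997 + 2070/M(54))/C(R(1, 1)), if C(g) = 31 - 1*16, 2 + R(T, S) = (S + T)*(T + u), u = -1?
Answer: -44383/4985 ≈ -8.9033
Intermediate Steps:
M(c) = -15 (M(c) = -3 - 12 = -15)
R(T, S) = -2 + (-1 + T)*(S + T) (R(T, S) = -2 + (S + T)*(T - 1) = -2 + (S + T)*(-1 + T) = -2 + (-1 + T)*(S + T))
C(g) = 15 (C(g) = 31 - 16 = 15)
(4437/997 + 2070/M(54))/C(R(1, 1)) = (4437/997 + 2070/(-15))/15 = (4437*(1/997) + 2070*(-1/15))*(1/15) = (4437/997 - 138)*(1/15) = -133149/997*1/15 = -44383/4985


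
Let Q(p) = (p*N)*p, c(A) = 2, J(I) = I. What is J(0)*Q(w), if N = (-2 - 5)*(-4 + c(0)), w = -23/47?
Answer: 0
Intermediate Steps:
w = -23/47 (w = -23*1/47 = -23/47 ≈ -0.48936)
N = 14 (N = (-2 - 5)*(-4 + 2) = -7*(-2) = 14)
Q(p) = 14*p² (Q(p) = (p*14)*p = (14*p)*p = 14*p²)
J(0)*Q(w) = 0*(14*(-23/47)²) = 0*(14*(529/2209)) = 0*(7406/2209) = 0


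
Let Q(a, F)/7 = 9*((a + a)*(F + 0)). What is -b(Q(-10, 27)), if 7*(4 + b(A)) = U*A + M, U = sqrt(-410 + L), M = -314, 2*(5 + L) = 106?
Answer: 342/7 + 4860*I*sqrt(362) ≈ 48.857 + 92468.0*I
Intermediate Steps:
L = 48 (L = -5 + (1/2)*106 = -5 + 53 = 48)
U = I*sqrt(362) (U = sqrt(-410 + 48) = sqrt(-362) = I*sqrt(362) ≈ 19.026*I)
Q(a, F) = 126*F*a (Q(a, F) = 7*(9*((a + a)*(F + 0))) = 7*(9*((2*a)*F)) = 7*(9*(2*F*a)) = 7*(18*F*a) = 126*F*a)
b(A) = -342/7 + I*A*sqrt(362)/7 (b(A) = -4 + ((I*sqrt(362))*A - 314)/7 = -4 + (I*A*sqrt(362) - 314)/7 = -4 + (-314 + I*A*sqrt(362))/7 = -4 + (-314/7 + I*A*sqrt(362)/7) = -342/7 + I*A*sqrt(362)/7)
-b(Q(-10, 27)) = -(-342/7 + I*(126*27*(-10))*sqrt(362)/7) = -(-342/7 + (1/7)*I*(-34020)*sqrt(362)) = -(-342/7 - 4860*I*sqrt(362)) = 342/7 + 4860*I*sqrt(362)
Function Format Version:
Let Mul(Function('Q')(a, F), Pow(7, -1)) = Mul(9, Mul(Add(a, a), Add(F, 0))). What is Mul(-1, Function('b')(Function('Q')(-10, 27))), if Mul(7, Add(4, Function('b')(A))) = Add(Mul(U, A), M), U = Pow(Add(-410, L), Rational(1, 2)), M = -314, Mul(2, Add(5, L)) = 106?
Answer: Add(Rational(342, 7), Mul(4860, I, Pow(362, Rational(1, 2)))) ≈ Add(48.857, Mul(92468., I))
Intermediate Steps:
L = 48 (L = Add(-5, Mul(Rational(1, 2), 106)) = Add(-5, 53) = 48)
U = Mul(I, Pow(362, Rational(1, 2))) (U = Pow(Add(-410, 48), Rational(1, 2)) = Pow(-362, Rational(1, 2)) = Mul(I, Pow(362, Rational(1, 2))) ≈ Mul(19.026, I))
Function('Q')(a, F) = Mul(126, F, a) (Function('Q')(a, F) = Mul(7, Mul(9, Mul(Add(a, a), Add(F, 0)))) = Mul(7, Mul(9, Mul(Mul(2, a), F))) = Mul(7, Mul(9, Mul(2, F, a))) = Mul(7, Mul(18, F, a)) = Mul(126, F, a))
Function('b')(A) = Add(Rational(-342, 7), Mul(Rational(1, 7), I, A, Pow(362, Rational(1, 2)))) (Function('b')(A) = Add(-4, Mul(Rational(1, 7), Add(Mul(Mul(I, Pow(362, Rational(1, 2))), A), -314))) = Add(-4, Mul(Rational(1, 7), Add(Mul(I, A, Pow(362, Rational(1, 2))), -314))) = Add(-4, Mul(Rational(1, 7), Add(-314, Mul(I, A, Pow(362, Rational(1, 2)))))) = Add(-4, Add(Rational(-314, 7), Mul(Rational(1, 7), I, A, Pow(362, Rational(1, 2))))) = Add(Rational(-342, 7), Mul(Rational(1, 7), I, A, Pow(362, Rational(1, 2)))))
Mul(-1, Function('b')(Function('Q')(-10, 27))) = Mul(-1, Add(Rational(-342, 7), Mul(Rational(1, 7), I, Mul(126, 27, -10), Pow(362, Rational(1, 2))))) = Mul(-1, Add(Rational(-342, 7), Mul(Rational(1, 7), I, -34020, Pow(362, Rational(1, 2))))) = Mul(-1, Add(Rational(-342, 7), Mul(-4860, I, Pow(362, Rational(1, 2))))) = Add(Rational(342, 7), Mul(4860, I, Pow(362, Rational(1, 2))))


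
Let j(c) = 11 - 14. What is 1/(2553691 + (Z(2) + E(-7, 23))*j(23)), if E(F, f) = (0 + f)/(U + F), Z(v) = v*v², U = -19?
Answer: 26/66395411 ≈ 3.9159e-7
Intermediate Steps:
j(c) = -3
Z(v) = v³
E(F, f) = f/(-19 + F) (E(F, f) = (0 + f)/(-19 + F) = f/(-19 + F))
1/(2553691 + (Z(2) + E(-7, 23))*j(23)) = 1/(2553691 + (2³ + 23/(-19 - 7))*(-3)) = 1/(2553691 + (8 + 23/(-26))*(-3)) = 1/(2553691 + (8 + 23*(-1/26))*(-3)) = 1/(2553691 + (8 - 23/26)*(-3)) = 1/(2553691 + (185/26)*(-3)) = 1/(2553691 - 555/26) = 1/(66395411/26) = 26/66395411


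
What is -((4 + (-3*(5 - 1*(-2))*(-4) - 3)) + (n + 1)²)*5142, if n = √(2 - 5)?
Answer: -426786 - 10284*I*√3 ≈ -4.2679e+5 - 17812.0*I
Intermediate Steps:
n = I*√3 (n = √(-3) = I*√3 ≈ 1.732*I)
-((4 + (-3*(5 - 1*(-2))*(-4) - 3)) + (n + 1)²)*5142 = -((4 + (-3*(5 - 1*(-2))*(-4) - 3)) + (I*√3 + 1)²)*5142 = -((4 + (-3*(5 + 2)*(-4) - 3)) + (1 + I*√3)²)*5142 = -((4 + (-3*7*(-4) - 3)) + (1 + I*√3)²)*5142 = -((4 + (-21*(-4) - 3)) + (1 + I*√3)²)*5142 = -((4 + (84 - 3)) + (1 + I*√3)²)*5142 = -((4 + 81) + (1 + I*√3)²)*5142 = -(85 + (1 + I*√3)²)*5142 = -(437070 + 5142*(1 + I*√3)²) = -437070 - 5142*(1 + I*√3)²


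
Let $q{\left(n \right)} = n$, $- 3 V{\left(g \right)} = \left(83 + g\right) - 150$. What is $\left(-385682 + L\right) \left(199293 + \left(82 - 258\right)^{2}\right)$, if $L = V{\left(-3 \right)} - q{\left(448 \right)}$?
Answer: $- \frac{266725188080}{3} \approx -8.8908 \cdot 10^{10}$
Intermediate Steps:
$V{\left(g \right)} = \frac{67}{3} - \frac{g}{3}$ ($V{\left(g \right)} = - \frac{\left(83 + g\right) - 150}{3} = - \frac{-67 + g}{3} = \frac{67}{3} - \frac{g}{3}$)
$L = - \frac{1274}{3}$ ($L = \left(\frac{67}{3} - -1\right) - 448 = \left(\frac{67}{3} + 1\right) - 448 = \frac{70}{3} - 448 = - \frac{1274}{3} \approx -424.67$)
$\left(-385682 + L\right) \left(199293 + \left(82 - 258\right)^{2}\right) = \left(-385682 - \frac{1274}{3}\right) \left(199293 + \left(82 - 258\right)^{2}\right) = - \frac{1158320 \left(199293 + \left(-176\right)^{2}\right)}{3} = - \frac{1158320 \left(199293 + 30976\right)}{3} = \left(- \frac{1158320}{3}\right) 230269 = - \frac{266725188080}{3}$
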